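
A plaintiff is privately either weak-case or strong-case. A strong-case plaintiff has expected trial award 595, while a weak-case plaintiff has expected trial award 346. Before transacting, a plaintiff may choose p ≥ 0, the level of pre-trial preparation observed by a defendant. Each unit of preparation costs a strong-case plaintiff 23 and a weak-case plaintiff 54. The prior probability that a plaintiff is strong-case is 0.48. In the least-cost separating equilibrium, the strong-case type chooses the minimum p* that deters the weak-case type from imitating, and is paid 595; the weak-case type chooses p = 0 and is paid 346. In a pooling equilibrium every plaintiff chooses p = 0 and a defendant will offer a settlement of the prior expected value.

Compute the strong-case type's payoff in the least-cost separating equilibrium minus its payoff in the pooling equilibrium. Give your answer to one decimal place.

Least-cost separating signal: p* solves 346 = 595 − 54·p*, so p* = (595 − 346)/54 ≈ 4.6111.
Strong-case type's separating payoff: 595 − 23 × p* = 595 − 23 × (595 − 346)/54 = 595 − 5727/54 ≈ 488.944.
Pooling payoff: 0.48 × 595 + 0.52 × 346 = 465.52.
Difference: 488.944 − 465.52 = 23.424, i.e. 23.4 to one decimal place.
The strong-case type prefers to separate.

23.4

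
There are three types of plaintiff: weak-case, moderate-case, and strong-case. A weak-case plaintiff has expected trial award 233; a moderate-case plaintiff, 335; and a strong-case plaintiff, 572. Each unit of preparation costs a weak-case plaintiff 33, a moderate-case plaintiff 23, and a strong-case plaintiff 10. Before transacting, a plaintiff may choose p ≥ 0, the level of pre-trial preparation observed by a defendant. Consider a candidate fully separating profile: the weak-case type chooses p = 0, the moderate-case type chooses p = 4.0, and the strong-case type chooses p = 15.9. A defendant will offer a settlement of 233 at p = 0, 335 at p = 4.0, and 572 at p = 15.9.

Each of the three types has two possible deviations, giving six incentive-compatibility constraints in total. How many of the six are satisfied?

Weak-case (own payoff 233): to p=4.0 gives 335 − 33×4.0 = 203 → no gain ✓; to p=15.9 gives 572 − 33×15.9 = 47.3 → no gain ✓.
Moderate-case (own payoff 335 − 23×4.0 = 243): to p=0 gives 233 → no gain ✓; to p=15.9 gives 572 − 23×15.9 = 206.3 → no gain ✓.
Strong-case (own payoff 572 − 10×15.9 = 413): to p=0 gives 233 → no gain ✓; to p=4.0 gives 335 − 10×4.0 = 295 → no gain ✓.
6 of the 6 constraints hold; this profile is a separating equilibrium.

6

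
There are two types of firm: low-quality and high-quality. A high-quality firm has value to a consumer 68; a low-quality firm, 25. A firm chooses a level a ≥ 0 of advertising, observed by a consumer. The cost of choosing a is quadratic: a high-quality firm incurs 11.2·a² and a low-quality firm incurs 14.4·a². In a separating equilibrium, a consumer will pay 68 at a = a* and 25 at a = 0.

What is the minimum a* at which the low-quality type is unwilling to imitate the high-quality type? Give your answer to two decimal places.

1.73

The low-quality type at a = 0 receives 25; imitating at a* yields 68 − 14.4·a*².
Indifference: 25 = 68 − 14.4·a*², so a*² = (68 − 25) / 14.4 ≈ 2.9861.
a* = √2.9861 ≈ 1.73.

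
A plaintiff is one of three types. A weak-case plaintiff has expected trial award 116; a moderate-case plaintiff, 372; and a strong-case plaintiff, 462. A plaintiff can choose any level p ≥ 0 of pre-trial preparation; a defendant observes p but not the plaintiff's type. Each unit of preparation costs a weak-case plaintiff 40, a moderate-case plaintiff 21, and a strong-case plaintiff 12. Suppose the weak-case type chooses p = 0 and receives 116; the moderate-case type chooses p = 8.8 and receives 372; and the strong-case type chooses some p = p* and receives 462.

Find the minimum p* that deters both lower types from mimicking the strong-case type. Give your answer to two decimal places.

Weak-case type (on-path payoff 116) won't mimic when 116 ≥ 462 − 40·p*, i.e. p* ≥ 8.65.
Moderate-case type (on-path payoff 372 − 21×8.8 = 187.2) won't mimic when 187.2 ≥ 462 − 21·p*, i.e. p* ≥ 13.09.
Both must hold, so p* = max(8.65, 13.09) = 13.09. The moderate-case type's constraint binds.

13.09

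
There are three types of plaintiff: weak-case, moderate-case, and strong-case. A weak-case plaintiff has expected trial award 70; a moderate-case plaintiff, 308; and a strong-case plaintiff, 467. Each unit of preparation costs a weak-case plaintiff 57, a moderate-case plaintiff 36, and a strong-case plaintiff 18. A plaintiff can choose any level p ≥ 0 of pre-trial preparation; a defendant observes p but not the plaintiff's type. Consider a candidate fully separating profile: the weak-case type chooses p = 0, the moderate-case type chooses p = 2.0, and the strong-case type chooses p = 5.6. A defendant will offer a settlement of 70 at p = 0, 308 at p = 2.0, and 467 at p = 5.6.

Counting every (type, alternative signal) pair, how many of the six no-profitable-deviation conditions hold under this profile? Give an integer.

3

Weak-case (own payoff 70): to p=2.0 gives 308 − 57×2.0 = 194 → profitable ✗; to p=5.6 gives 467 − 57×5.6 = 147.8 → profitable ✗.
Strong-case (own payoff 467 − 18×5.6 = 366.2): to p=0 gives 70 → no gain ✓; to p=2.0 gives 308 − 18×2.0 = 272 → no gain ✓.
Moderate-case (own payoff 308 − 36×2.0 = 236): to p=0 gives 70 → no gain ✓; to p=5.6 gives 467 − 36×5.6 = 265.4 → profitable ✗.
3 of the 6 constraints hold; not an equilibrium.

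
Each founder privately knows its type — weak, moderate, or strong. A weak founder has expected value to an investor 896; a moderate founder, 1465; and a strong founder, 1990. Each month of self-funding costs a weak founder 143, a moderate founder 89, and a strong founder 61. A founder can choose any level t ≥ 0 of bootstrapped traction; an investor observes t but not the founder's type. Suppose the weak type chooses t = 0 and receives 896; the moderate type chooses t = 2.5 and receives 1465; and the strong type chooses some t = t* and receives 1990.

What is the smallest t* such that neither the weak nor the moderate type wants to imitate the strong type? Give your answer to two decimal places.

Weak type (on-path payoff 896) won't mimic when 896 ≥ 1990 − 143·t*, i.e. t* ≥ 7.65.
Moderate type (on-path payoff 1465 − 89×2.5 = 1242.5) won't mimic when 1242.5 ≥ 1990 − 89·t*, i.e. t* ≥ 8.40.
Both must hold, so t* = max(7.65, 8.40) = 8.40. The moderate type's constraint binds.

8.40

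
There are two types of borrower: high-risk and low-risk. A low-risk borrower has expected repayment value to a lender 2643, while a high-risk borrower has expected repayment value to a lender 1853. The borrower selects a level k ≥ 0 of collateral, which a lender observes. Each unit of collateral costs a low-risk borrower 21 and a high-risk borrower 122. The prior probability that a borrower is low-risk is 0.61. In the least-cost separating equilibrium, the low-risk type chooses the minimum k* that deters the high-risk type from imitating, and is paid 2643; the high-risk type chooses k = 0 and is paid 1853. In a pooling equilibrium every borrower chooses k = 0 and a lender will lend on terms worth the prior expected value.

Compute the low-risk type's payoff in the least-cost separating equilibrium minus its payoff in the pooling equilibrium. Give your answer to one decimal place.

Least-cost separating signal: k* solves 1853 = 2643 − 122·k*, so k* = (2643 − 1853)/122 ≈ 6.4754.
Low-risk type's separating payoff: 2643 − 21 × k* = 2643 − 21 × (2643 − 1853)/122 = 2643 − 16590/122 ≈ 2507.016.
Pooling payoff: 0.61 × 2643 + 0.39 × 1853 = 2334.9.
Difference: 2507.016 − 2334.9 = 172.116, i.e. 172.1 to one decimal place.
The low-risk type prefers to separate.

172.1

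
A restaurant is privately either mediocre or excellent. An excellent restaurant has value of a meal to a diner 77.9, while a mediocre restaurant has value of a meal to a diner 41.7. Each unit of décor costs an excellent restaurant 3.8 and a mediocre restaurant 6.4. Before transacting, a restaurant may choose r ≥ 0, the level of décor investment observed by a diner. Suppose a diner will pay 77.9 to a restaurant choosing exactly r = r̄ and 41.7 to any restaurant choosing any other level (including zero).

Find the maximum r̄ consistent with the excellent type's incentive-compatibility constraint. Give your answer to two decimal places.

9.53

Choosing r̄ yields the excellent type 77.9 − 3.8·r̄; choosing zero yields 41.7.
The excellent type is indifferent at 77.9 − 3.8·r̄ = 41.7, i.e. r̄ = (77.9 − 41.7) / 3.8 ≈ 9.53.
For any r̄ above 9.53 the excellent type would rather pool at zero, so separation collapses.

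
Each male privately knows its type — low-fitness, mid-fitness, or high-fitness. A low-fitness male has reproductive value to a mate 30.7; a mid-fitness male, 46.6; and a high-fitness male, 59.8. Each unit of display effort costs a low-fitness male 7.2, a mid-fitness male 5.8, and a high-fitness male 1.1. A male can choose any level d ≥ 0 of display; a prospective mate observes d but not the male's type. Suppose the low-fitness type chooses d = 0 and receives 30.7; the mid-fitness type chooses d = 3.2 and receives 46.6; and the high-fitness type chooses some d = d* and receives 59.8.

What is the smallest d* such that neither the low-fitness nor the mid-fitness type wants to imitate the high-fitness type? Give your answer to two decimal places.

Mid-fitness type (on-path payoff 46.6 − 5.8×3.2 = 28.04) won't mimic when 28.04 ≥ 59.8 − 5.8·d*, i.e. d* ≥ 5.48.
Low-fitness type (on-path payoff 30.7) won't mimic when 30.7 ≥ 59.8 − 7.2·d*, i.e. d* ≥ 4.04.
Both must hold, so d* = max(4.04, 5.48) = 5.48. The mid-fitness type's constraint binds.

5.48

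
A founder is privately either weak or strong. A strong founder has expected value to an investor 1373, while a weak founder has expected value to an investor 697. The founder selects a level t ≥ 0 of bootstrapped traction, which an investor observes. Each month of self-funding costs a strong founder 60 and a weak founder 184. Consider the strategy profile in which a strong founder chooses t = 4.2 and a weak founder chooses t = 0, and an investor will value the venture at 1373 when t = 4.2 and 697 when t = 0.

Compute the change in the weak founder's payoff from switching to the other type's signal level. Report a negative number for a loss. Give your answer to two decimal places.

Playing t = 0 the weak founder receives 697.
Deviating to t = 4.2 brings payment 1373 at cost 184 × 4.2 = 772.8, netting 600.2.
Gain from deviating: 600.2 − 697 = -96.80.
The gain is negative, so the weak type's incentive-compatibility constraint is satisfied.

-96.80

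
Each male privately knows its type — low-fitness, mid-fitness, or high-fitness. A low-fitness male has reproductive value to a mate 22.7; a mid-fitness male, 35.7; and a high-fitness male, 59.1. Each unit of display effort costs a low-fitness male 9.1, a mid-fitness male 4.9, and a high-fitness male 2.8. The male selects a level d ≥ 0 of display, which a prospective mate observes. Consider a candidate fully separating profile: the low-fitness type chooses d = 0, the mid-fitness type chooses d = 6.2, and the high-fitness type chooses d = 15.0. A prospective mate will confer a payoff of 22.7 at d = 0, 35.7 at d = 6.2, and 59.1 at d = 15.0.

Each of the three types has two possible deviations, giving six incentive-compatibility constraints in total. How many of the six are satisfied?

3

Low-fitness (own payoff 22.7): to d=6.2 gives 35.7 − 9.1×6.2 = -20.72 → no gain ✓; to d=15.0 gives 59.1 − 9.1×15.0 = -77.4 → no gain ✓.
Mid-fitness (own payoff 35.7 − 4.9×6.2 = 5.32): to d=0 gives 22.7 → profitable ✗; to d=15.0 gives 59.1 − 4.9×15.0 = -14.4 → no gain ✓.
High-fitness (own payoff 59.1 − 2.8×15.0 = 17.1): to d=0 gives 22.7 → profitable ✗; to d=6.2 gives 35.7 − 2.8×6.2 = 18.34 → profitable ✗.
3 of the 6 constraints hold; not an equilibrium.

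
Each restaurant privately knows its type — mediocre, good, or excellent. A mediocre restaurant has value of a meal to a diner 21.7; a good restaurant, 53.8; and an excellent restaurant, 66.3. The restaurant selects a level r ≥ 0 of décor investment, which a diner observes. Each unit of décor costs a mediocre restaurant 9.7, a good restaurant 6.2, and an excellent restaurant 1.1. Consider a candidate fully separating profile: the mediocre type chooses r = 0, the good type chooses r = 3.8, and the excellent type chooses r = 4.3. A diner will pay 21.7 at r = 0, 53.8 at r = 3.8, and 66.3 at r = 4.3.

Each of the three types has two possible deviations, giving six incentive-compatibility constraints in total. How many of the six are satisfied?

Mediocre (own payoff 21.7): to r=3.8 gives 53.8 − 9.7×3.8 = 16.94 → no gain ✓; to r=4.3 gives 66.3 − 9.7×4.3 = 24.59 → profitable ✗.
Good (own payoff 53.8 − 6.2×3.8 = 30.24): to r=0 gives 21.7 → no gain ✓; to r=4.3 gives 66.3 − 6.2×4.3 = 39.64 → profitable ✗.
Excellent (own payoff 66.3 − 1.1×4.3 = 61.57): to r=0 gives 21.7 → no gain ✓; to r=3.8 gives 53.8 − 1.1×3.8 = 49.62 → no gain ✓.
4 of the 6 constraints hold; not an equilibrium.

4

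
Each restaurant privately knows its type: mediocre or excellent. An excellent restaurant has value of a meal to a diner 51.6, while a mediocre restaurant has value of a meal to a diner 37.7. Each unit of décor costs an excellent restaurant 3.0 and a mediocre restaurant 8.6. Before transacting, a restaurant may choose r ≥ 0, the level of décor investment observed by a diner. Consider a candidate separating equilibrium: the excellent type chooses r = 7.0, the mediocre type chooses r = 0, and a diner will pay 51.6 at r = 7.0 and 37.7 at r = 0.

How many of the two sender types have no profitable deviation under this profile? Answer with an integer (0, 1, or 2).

Mediocre type: stay at 0 → 37.7; mimic → 51.6 − 8.6 × 7.0 = -8.6. IC holds (37.7 ≥ -8.6).
Excellent type: signal → 51.6 − 3.0 × 7.0 = 30.6; deviate to 0 → 37.7. IC fails (30.6 < 37.7).
1 of 2 constraints hold, so this profile is not an equilibrium.

1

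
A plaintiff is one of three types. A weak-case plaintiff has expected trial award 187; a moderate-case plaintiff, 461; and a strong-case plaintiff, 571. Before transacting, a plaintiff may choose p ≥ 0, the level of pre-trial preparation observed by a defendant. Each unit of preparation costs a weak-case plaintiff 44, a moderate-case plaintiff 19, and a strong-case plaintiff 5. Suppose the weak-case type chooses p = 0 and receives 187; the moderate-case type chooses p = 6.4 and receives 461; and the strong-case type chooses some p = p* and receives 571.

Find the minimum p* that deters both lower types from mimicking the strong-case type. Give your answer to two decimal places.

Weak-case type (on-path payoff 187) won't mimic when 187 ≥ 571 − 44·p*, i.e. p* ≥ 8.73.
Moderate-case type (on-path payoff 461 − 19×6.4 = 339.4) won't mimic when 339.4 ≥ 571 − 19·p*, i.e. p* ≥ 12.19.
Both must hold, so p* = max(8.73, 12.19) = 12.19. The moderate-case type's constraint binds.

12.19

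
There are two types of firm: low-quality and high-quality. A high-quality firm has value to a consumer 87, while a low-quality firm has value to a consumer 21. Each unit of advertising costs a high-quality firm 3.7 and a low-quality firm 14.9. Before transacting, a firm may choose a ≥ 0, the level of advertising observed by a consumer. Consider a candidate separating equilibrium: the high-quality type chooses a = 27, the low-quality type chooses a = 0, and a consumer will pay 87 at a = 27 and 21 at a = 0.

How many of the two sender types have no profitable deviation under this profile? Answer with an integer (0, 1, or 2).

1

Low-quality type: stay at 0 → 21; mimic → 87 − 14.9 × 27 = -315.3. IC holds (21 ≥ -315.3).
High-quality type: signal → 87 − 3.7 × 27 = -12.9; deviate to 0 → 21. IC fails (-12.9 < 21).
1 of 2 constraints hold, so this profile is not an equilibrium.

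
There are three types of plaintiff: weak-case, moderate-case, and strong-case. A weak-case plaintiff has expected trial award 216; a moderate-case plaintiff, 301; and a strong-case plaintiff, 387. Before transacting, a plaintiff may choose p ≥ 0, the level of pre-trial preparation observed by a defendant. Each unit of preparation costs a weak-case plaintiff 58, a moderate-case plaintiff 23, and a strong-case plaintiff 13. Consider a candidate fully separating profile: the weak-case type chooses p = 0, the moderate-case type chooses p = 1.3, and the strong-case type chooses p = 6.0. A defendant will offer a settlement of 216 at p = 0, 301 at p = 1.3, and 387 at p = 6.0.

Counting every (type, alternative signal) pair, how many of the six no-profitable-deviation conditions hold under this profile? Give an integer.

Moderate-case (own payoff 301 − 23×1.3 = 271.1): to p=0 gives 216 → no gain ✓; to p=6.0 gives 387 − 23×6.0 = 249 → no gain ✓.
Strong-case (own payoff 387 − 13×6.0 = 309): to p=0 gives 216 → no gain ✓; to p=1.3 gives 301 − 13×1.3 = 284.1 → no gain ✓.
Weak-case (own payoff 216): to p=1.3 gives 301 − 58×1.3 = 225.6 → profitable ✗; to p=6.0 gives 387 − 58×6.0 = 39 → no gain ✓.
5 of the 6 constraints hold; not an equilibrium.

5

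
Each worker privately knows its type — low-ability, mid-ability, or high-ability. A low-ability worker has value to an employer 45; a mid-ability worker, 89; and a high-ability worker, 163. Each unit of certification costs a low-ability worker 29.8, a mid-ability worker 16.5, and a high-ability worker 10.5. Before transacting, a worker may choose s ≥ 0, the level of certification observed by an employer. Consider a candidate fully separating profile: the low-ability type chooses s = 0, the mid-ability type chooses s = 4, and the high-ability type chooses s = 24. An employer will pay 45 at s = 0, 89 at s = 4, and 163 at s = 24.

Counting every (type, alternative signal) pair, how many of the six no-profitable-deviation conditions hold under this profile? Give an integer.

3

High-ability (own payoff 163 − 10.5×24 = -89): to s=0 gives 45 → profitable ✗; to s=4 gives 89 − 10.5×4 = 47 → profitable ✗.
Mid-ability (own payoff 89 − 16.5×4 = 23): to s=0 gives 45 → profitable ✗; to s=24 gives 163 − 16.5×24 = -233 → no gain ✓.
Low-ability (own payoff 45): to s=4 gives 89 − 29.8×4 = -30.2 → no gain ✓; to s=24 gives 163 − 29.8×24 = -552.2 → no gain ✓.
3 of the 6 constraints hold; not an equilibrium.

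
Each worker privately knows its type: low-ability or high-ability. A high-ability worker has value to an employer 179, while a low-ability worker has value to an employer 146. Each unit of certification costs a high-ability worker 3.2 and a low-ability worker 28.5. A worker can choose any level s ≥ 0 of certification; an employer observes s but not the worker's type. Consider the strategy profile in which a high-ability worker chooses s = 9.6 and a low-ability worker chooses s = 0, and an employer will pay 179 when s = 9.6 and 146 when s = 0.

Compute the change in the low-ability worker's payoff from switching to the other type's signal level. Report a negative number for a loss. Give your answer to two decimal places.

-240.60

Playing s = 0 the low-ability worker receives 146.
Deviating to s = 9.6 brings payment 179 at cost 28.5 × 9.6 = 273.6, netting -94.6.
Gain from deviating: -94.6 − 146 = -240.60.
The gain is negative, so the low-ability type's incentive-compatibility constraint is satisfied.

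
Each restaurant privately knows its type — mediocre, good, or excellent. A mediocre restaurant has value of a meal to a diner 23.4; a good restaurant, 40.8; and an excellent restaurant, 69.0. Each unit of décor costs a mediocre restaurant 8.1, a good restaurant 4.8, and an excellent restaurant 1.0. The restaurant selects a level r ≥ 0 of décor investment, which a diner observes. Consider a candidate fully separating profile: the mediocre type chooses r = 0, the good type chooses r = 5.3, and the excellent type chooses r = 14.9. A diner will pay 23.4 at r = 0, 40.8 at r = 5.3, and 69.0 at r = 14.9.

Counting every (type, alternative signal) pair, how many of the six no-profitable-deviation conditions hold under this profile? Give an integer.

5

Excellent (own payoff 69.0 − 1.0×14.9 = 54.1): to r=0 gives 23.4 → no gain ✓; to r=5.3 gives 40.8 − 1.0×5.3 = 35.5 → no gain ✓.
Good (own payoff 40.8 − 4.8×5.3 = 15.36): to r=0 gives 23.4 → profitable ✗; to r=14.9 gives 69.0 − 4.8×14.9 = -2.52 → no gain ✓.
Mediocre (own payoff 23.4): to r=5.3 gives 40.8 − 8.1×5.3 = -2.13 → no gain ✓; to r=14.9 gives 69.0 − 8.1×14.9 = -51.69 → no gain ✓.
5 of the 6 constraints hold; not an equilibrium.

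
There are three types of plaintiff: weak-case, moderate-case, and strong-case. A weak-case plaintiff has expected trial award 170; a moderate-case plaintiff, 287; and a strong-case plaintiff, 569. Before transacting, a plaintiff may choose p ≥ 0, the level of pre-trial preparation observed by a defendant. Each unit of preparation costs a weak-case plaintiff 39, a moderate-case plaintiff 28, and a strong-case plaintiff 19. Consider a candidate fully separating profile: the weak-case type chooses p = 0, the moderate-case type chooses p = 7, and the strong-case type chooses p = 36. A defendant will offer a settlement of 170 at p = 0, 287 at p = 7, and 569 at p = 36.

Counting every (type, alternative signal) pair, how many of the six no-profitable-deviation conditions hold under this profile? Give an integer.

3

Weak-case (own payoff 170): to p=7 gives 287 − 39×7 = 14 → no gain ✓; to p=36 gives 569 − 39×36 = -835 → no gain ✓.
Strong-case (own payoff 569 − 19×36 = -115): to p=0 gives 170 → profitable ✗; to p=7 gives 287 − 19×7 = 154 → profitable ✗.
Moderate-case (own payoff 287 − 28×7 = 91): to p=0 gives 170 → profitable ✗; to p=36 gives 569 − 28×36 = -439 → no gain ✓.
3 of the 6 constraints hold; not an equilibrium.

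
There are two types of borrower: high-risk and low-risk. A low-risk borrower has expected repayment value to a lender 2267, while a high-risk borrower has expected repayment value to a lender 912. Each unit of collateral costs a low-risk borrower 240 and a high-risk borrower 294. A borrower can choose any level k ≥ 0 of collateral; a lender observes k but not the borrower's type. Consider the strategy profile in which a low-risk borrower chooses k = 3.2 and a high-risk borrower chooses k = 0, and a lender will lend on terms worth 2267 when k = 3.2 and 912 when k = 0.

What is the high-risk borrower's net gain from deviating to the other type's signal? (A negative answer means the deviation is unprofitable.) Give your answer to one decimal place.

Playing k = 0 the high-risk borrower receives 912.
Deviating to k = 3.2 brings payment 2267 at cost 294 × 3.2 = 940.8, netting 1326.2.
Gain from deviating: 1326.2 − 912 = 414.2.
The gain is positive, so the high-risk type's incentive-compatibility constraint is violated — this profile is not a separating equilibrium.

414.2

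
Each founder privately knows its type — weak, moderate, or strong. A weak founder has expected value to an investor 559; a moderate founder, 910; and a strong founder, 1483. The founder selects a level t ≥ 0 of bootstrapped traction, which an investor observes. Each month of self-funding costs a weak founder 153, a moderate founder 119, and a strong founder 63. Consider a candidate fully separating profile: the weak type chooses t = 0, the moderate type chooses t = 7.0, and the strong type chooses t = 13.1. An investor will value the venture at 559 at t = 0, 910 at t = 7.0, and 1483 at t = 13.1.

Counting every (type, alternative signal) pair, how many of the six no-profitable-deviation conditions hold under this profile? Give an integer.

5

Moderate (own payoff 910 − 119×7.0 = 77): to t=0 gives 559 → profitable ✗; to t=13.1 gives 1483 − 119×13.1 = -75.9 → no gain ✓.
Strong (own payoff 1483 − 63×13.1 = 657.7): to t=0 gives 559 → no gain ✓; to t=7.0 gives 910 − 63×7.0 = 469 → no gain ✓.
Weak (own payoff 559): to t=7.0 gives 910 − 153×7.0 = -161 → no gain ✓; to t=13.1 gives 1483 − 153×13.1 = -521.3 → no gain ✓.
5 of the 6 constraints hold; not an equilibrium.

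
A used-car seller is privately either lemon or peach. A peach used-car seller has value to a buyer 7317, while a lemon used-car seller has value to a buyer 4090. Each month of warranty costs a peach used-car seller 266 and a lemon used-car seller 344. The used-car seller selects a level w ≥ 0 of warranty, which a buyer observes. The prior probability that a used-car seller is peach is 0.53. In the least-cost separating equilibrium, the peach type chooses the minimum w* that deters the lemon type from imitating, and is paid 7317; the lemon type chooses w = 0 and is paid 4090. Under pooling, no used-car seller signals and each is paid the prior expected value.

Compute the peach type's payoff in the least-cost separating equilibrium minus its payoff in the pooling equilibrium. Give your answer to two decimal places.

Least-cost separating signal: w* solves 4090 = 7317 − 344·w*, so w* = (7317 − 4090)/344 ≈ 9.3808.
Peach type's separating payoff: 7317 − 266 × w* = 7317 − 266 × (7317 − 4090)/344 = 7317 − 858382/344 ≈ 4821.7035.
Pooling payoff: 0.53 × 7317 + 0.47 × 4090 = 5800.31.
Difference: 4821.7035 − 5800.31 = -978.6065, i.e. -978.61 to two decimal places.
The peach type would prefer the pooling outcome.

-978.61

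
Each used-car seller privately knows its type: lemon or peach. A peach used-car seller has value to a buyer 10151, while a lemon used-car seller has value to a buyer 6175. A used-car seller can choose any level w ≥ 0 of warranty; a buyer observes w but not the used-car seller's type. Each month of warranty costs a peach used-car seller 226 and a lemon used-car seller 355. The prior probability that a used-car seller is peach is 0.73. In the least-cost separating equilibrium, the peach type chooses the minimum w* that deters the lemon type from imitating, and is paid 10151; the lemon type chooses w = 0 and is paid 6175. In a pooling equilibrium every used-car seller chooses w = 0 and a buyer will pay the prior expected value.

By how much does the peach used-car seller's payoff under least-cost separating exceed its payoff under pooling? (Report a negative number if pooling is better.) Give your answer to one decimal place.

Least-cost separating signal: w* solves 6175 = 10151 − 355·w*, so w* = (10151 − 6175)/355 = 11.2.
Peach type's separating payoff: 10151 − 226 × w* = 10151 − 226 × (10151 − 6175)/355 = 10151 − 898576/355 = 7619.8.
Pooling payoff: 0.73 × 10151 + 0.27 × 6175 = 9077.48.
Difference: 7619.8 − 9077.48 = -1457.68, i.e. -1457.7 to one decimal place.
The peach type would prefer the pooling outcome.

-1457.7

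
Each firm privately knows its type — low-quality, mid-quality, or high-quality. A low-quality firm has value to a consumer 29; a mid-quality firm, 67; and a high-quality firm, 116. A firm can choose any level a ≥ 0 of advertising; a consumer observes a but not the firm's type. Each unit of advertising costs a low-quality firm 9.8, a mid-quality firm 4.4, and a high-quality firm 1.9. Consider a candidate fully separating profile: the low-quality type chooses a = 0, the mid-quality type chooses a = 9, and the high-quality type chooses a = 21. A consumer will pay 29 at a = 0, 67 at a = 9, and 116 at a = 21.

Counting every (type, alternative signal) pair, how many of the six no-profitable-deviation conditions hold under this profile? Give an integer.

5

Low-quality (own payoff 29): to a=9 gives 67 − 9.8×9 = -21.2 → no gain ✓; to a=21 gives 116 − 9.8×21 = -89.8 → no gain ✓.
High-quality (own payoff 116 − 1.9×21 = 76.1): to a=0 gives 29 → no gain ✓; to a=9 gives 67 − 1.9×9 = 49.9 → no gain ✓.
Mid-quality (own payoff 67 − 4.4×9 = 27.4): to a=0 gives 29 → profitable ✗; to a=21 gives 116 − 4.4×21 = 23.6 → no gain ✓.
5 of the 6 constraints hold; not an equilibrium.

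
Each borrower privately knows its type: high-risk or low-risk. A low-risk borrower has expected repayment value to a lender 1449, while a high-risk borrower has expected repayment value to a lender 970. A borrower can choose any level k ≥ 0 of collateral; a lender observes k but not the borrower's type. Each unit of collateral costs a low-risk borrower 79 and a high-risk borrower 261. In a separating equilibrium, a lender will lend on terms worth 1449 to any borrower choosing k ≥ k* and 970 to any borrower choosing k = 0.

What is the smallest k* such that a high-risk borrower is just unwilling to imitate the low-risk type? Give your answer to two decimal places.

1.84

A high-risk borrower choosing k = 0 receives 970.
Imitating at k* instead would pay 1449 at cost 261·k*, netting 1449 − 261·k*.
Indifference: 970 = 1449 − 261·k*, so k* = (1449 − 970) / 261 ≈ 1.84.
At k* the high-risk type's incentive constraint just binds; the low-risk type strictly prefers k* since its per-unit cost is lower.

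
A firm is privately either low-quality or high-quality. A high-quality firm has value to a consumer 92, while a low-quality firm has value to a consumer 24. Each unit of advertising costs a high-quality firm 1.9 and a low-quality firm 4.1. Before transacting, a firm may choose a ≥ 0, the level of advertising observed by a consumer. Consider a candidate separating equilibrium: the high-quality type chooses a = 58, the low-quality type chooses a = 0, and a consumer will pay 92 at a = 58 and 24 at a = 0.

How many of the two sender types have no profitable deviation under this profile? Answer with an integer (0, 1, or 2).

1

High-quality type: signal → 92 − 1.9 × 58 = -18.2; deviate to 0 → 24. IC fails (-18.2 < 24).
Low-quality type: stay at 0 → 24; mimic → 92 − 4.1 × 58 = -145.8. IC holds (24 ≥ -145.8).
1 of 2 constraints hold, so this profile is not an equilibrium.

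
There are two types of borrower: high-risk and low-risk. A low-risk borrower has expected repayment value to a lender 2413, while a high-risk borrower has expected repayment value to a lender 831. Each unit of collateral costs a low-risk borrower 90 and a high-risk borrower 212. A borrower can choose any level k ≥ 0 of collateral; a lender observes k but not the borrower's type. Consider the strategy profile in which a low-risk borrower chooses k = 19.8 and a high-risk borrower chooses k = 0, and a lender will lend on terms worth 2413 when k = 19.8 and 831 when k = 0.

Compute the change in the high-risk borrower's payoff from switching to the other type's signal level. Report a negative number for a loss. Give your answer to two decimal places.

Playing k = 0 the high-risk borrower receives 831.
Deviating to k = 19.8 brings payment 2413 at cost 212 × 19.8 = 4197.6, netting -1784.6.
Gain from deviating: -1784.6 − 831 = -2615.60.
The gain is negative, so the high-risk type's incentive-compatibility constraint is satisfied.

-2615.60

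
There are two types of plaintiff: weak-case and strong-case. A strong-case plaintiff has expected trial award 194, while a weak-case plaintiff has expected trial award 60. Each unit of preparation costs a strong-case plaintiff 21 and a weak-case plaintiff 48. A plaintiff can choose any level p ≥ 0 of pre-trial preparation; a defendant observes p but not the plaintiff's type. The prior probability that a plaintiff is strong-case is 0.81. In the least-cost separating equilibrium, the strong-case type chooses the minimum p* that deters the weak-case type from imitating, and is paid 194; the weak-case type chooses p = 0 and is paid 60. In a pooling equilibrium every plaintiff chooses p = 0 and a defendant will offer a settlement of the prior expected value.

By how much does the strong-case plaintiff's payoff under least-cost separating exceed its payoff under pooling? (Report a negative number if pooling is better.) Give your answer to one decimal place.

-33.2

Least-cost separating signal: p* solves 60 = 194 − 48·p*, so p* = (194 − 60)/48 ≈ 2.7917.
Strong-case type's separating payoff: 194 − 21 × p* = 194 − 21 × (194 − 60)/48 = 194 − 2814/48 = 135.375.
Pooling payoff: 0.81 × 194 + 0.19 × 60 = 168.54.
Difference: 135.375 − 168.54 = -33.165, i.e. -33.2 to one decimal place.
The strong-case type would prefer the pooling outcome.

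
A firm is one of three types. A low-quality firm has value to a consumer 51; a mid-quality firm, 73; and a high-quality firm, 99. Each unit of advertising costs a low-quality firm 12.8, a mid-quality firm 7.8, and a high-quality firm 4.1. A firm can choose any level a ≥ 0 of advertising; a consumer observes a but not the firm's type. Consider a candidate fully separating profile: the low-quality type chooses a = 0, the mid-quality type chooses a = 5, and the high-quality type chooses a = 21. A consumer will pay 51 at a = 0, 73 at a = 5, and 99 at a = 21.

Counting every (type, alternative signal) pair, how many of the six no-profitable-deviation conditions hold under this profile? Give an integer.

3

Mid-quality (own payoff 73 − 7.8×5 = 34): to a=0 gives 51 → profitable ✗; to a=21 gives 99 − 7.8×21 = -64.8 → no gain ✓.
Low-quality (own payoff 51): to a=5 gives 73 − 12.8×5 = 9 → no gain ✓; to a=21 gives 99 − 12.8×21 = -169.8 → no gain ✓.
High-quality (own payoff 99 − 4.1×21 = 12.9): to a=0 gives 51 → profitable ✗; to a=5 gives 73 − 4.1×5 = 52.5 → profitable ✗.
3 of the 6 constraints hold; not an equilibrium.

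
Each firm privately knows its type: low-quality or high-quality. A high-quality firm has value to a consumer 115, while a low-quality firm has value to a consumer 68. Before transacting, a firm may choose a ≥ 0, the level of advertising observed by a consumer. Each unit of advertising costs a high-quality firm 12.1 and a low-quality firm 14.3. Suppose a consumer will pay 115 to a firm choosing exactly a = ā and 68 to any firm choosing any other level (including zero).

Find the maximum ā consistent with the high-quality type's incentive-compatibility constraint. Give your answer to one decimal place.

3.9

Choosing ā yields the high-quality type 115 − 12.1·ā; choosing zero yields 68.
The high-quality type is indifferent at 115 − 12.1·ā = 68, i.e. ā = (115 − 68) / 12.1 ≈ 3.9.
For any ā above 3.9 the high-quality type would rather pool at zero, so separation collapses.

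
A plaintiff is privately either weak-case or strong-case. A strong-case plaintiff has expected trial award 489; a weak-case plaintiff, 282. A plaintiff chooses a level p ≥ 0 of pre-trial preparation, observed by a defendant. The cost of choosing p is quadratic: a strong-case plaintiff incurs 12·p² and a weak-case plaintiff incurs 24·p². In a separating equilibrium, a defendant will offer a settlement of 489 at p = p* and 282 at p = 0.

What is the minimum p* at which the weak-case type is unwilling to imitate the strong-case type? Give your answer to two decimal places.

The weak-case type at p = 0 receives 282; imitating at p* yields 489 − 24·p*².
Indifference: 282 = 489 − 24·p*², so p*² = (489 − 282) / 24 = 8.625.
p* = √8.625 ≈ 2.94.

2.94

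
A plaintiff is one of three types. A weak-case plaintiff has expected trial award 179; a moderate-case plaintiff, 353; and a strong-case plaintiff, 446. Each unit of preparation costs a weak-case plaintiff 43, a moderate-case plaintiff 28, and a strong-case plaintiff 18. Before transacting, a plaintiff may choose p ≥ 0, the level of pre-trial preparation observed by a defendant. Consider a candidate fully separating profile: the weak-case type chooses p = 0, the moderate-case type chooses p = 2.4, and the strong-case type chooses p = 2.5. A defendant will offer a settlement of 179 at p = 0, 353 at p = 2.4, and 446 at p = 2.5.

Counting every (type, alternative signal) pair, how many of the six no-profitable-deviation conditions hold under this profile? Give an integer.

3

Strong-case (own payoff 446 − 18×2.5 = 401): to p=0 gives 179 → no gain ✓; to p=2.4 gives 353 − 18×2.4 = 309.8 → no gain ✓.
Weak-case (own payoff 179): to p=2.4 gives 353 − 43×2.4 = 249.8 → profitable ✗; to p=2.5 gives 446 − 43×2.5 = 338.5 → profitable ✗.
Moderate-case (own payoff 353 − 28×2.4 = 285.8): to p=0 gives 179 → no gain ✓; to p=2.5 gives 446 − 28×2.5 = 376 → profitable ✗.
3 of the 6 constraints hold; not an equilibrium.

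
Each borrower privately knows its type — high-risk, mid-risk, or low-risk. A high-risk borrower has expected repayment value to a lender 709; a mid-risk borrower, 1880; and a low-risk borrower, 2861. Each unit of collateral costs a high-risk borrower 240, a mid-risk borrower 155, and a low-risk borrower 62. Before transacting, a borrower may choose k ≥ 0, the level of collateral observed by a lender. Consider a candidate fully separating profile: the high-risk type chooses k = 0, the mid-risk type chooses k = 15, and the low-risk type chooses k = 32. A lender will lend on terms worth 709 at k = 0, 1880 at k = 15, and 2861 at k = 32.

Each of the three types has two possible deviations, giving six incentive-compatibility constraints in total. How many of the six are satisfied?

4

Mid-risk (own payoff 1880 − 155×15 = -445): to k=0 gives 709 → profitable ✗; to k=32 gives 2861 − 155×32 = -2099 → no gain ✓.
High-risk (own payoff 709): to k=15 gives 1880 − 240×15 = -1720 → no gain ✓; to k=32 gives 2861 − 240×32 = -4819 → no gain ✓.
Low-risk (own payoff 2861 − 62×32 = 877): to k=0 gives 709 → no gain ✓; to k=15 gives 1880 − 62×15 = 950 → profitable ✗.
4 of the 6 constraints hold; not an equilibrium.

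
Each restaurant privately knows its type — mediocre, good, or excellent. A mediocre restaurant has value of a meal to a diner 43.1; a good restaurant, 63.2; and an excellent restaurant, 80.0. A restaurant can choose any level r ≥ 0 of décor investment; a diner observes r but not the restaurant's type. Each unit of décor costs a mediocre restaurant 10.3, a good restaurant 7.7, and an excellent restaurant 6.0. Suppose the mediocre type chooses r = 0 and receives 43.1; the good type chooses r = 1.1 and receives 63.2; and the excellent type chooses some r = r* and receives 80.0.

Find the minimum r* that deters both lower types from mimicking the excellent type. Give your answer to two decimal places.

3.58

Good type (on-path payoff 63.2 − 7.7×1.1 = 54.73) won't mimic when 54.73 ≥ 80.0 − 7.7·r*, i.e. r* ≥ 3.28.
Mediocre type (on-path payoff 43.1) won't mimic when 43.1 ≥ 80.0 − 10.3·r*, i.e. r* ≥ 3.58.
Both must hold, so r* = max(3.58, 3.28) = 3.58. The mediocre type's constraint binds.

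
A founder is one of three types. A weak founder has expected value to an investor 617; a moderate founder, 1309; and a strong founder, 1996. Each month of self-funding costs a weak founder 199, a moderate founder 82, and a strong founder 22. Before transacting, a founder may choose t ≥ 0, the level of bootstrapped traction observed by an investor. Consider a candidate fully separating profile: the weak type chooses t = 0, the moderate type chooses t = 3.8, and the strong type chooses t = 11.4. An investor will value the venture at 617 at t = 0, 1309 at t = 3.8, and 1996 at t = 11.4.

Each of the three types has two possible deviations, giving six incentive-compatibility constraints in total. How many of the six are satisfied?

Strong (own payoff 1996 − 22×11.4 = 1745.2): to t=0 gives 617 → no gain ✓; to t=3.8 gives 1309 − 22×3.8 = 1225.4 → no gain ✓.
Weak (own payoff 617): to t=3.8 gives 1309 − 199×3.8 = 552.8 → no gain ✓; to t=11.4 gives 1996 − 199×11.4 = -272.6 → no gain ✓.
Moderate (own payoff 1309 − 82×3.8 = 997.4): to t=0 gives 617 → no gain ✓; to t=11.4 gives 1996 − 82×11.4 = 1061.2 → profitable ✗.
5 of the 6 constraints hold; not an equilibrium.

5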